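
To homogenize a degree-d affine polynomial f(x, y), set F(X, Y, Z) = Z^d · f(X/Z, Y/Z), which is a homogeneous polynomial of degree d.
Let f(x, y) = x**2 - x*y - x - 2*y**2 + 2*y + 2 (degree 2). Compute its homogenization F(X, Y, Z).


F(X, Y, Z) = X**2 - X*Y - X*Z - 2*Y**2 + 2*Y*Z + 2*Z**2

deg(f) = 2.
Substitute x = X/Z, y = Y/Z into f, then multiply by Z^2.
  monomial 1·x^2·y^0 ↦ 1·X^2·Y^0·Z^0.
  monomial -1·x^1·y^1 ↦ -1·X^1·Y^1·Z^0.
  monomial -1·x^1·y^0 ↦ -1·X^1·Y^0·Z^1.
  monomial -2·x^0·y^2 ↦ -2·X^0·Y^2·Z^0.
  monomial 2·x^0·y^1 ↦ 2·X^0·Y^1·Z^1.
  monomial 2·x^0·y^0 ↦ 2·X^0·Y^0·Z^2.
Collecting: F(X, Y, Z) = X**2 - X*Y - X*Z - 2*Y**2 + 2*Y*Z + 2*Z**2.


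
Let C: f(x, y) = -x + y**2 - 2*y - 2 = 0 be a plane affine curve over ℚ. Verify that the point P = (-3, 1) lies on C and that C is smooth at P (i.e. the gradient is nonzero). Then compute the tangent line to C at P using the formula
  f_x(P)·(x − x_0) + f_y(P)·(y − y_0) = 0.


Tangent line at P: -x - 3 = 0.

Step 1: f(-3, 1) = 0, so P lies on C.
Step 2: partial derivatives
  f_x(x, y) = -1, f_y(x, y) = 2*y - 2.
  f_x(P) = -1, f_y(P) = 0 (gradient nonzero, so P is smooth).
Step 3: tangent line at P: -1·(x − -3) + 0·(y − 1) = 0.
Expanding: -x - 3 = 0.


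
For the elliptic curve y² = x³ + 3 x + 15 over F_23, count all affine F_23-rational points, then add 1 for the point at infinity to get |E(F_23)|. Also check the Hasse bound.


Affine points = {(2, 11), (2, 12), (9, 9), (9, 14), (12, 10), (12, 13), (14, 8), (14, 15), (15, 10), (15, 13), (18, 6), (18, 17), (19, 10), (19, 13), (20, 5), (20, 18), (21, 1), (21, 22)}; affine count = 18; |E(F_23)| = 19.

Discriminant check: Δ ∝ 4a³ + 27b² = 4·3³ + 27·15² = 4·27 + 27·225 ≡ 19 (mod 23). Nonzero ⇒ E is nonsingular.
For each x ∈ F_23, compute rhs = x³ + 3·x + 15 mod 23, then count y ∈ F_23 with y² ≡ rhs.
  x = 0: rhs = 15, matching y values: none (0 points).
  x = 1: rhs = 19, matching y values: none (0 points).
  x = 2: rhs = 6, matching y values: 11, 12 (2 points).
  x = 3: rhs = 5, matching y values: none (0 points).
  x = 4: rhs = 22, matching y values: none (0 points).
  x = 5: rhs = 17, matching y values: none (0 points).
  x = 6: rhs = 19, matching y values: none (0 points).
  x = 7: rhs = 11, matching y values: none (0 points).
  x = 8: rhs = 22, matching y values: none (0 points).
  x = 9: rhs = 12, matching y values: 9, 14 (2 points).
  x = 10: rhs = 10, matching y values: none (0 points).
  x = 11: rhs = 22, matching y values: none (0 points).
  x = 12: rhs = 8, matching y values: 10, 13 (2 points).
  x = 13: rhs = 20, matching y values: none (0 points).
  x = 14: rhs = 18, matching y values: 8, 15 (2 points).
  x = 15: rhs = 8, matching y values: 10, 13 (2 points).
  x = 16: rhs = 19, matching y values: none (0 points).
  x = 17: rhs = 11, matching y values: none (0 points).
  x = 18: rhs = 13, matching y values: 6, 17 (2 points).
  x = 19: rhs = 8, matching y values: 10, 13 (2 points).
  x = 20: rhs = 2, matching y values: 5, 18 (2 points).
  x = 21: rhs = 1, matching y values: 1, 22 (2 points).
  x = 22: rhs = 11, matching y values: none (0 points).
Total affine count: 18.
Full point count |E(F_23)| = 18 + 1 = 19.
Hasse bound: |19 − (23+1)| = |-5| = 5 ≤ 2√23 ≈ 9.5917 ✓.


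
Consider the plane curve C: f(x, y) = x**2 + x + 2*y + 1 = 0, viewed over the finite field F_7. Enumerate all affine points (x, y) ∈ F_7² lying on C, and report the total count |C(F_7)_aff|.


Affine F_7-points: {(0, 3), (1, 2), (2, 0), (3, 4), (4, 0), (5, 2), (6, 3)}; count = 7.

For each of the 49 pairs (x, y) ∈ F_7², evaluate f(x, y) mod 7. Record the zeros.
  x = 0: [0↦1, 1↦3, 2↦5, 3↦0, 4↦2, 5↦4, 6↦6]  zeros at y ∈ {3}
  x = 1: [0↦3, 1↦5, 2↦0, 3↦2, 4↦4, 5↦6, 6↦1]  zeros at y ∈ {2}
  x = 2: [0↦0, 1↦2, 2↦4, 3↦6, 4↦1, 5↦3, 6↦5]  zeros at y ∈ {0}
  x = 3: [0↦6, 1↦1, 2↦3, 3↦5, 4↦0, 5↦2, 6↦4]  zeros at y ∈ {4}
  x = 4: [0↦0, 1↦2, 2↦4, 3↦6, 4↦1, 5↦3, 6↦5]  zeros at y ∈ {0}
  x = 5: [0↦3, 1↦5, 2↦0, 3↦2, 4↦4, 5↦6, 6↦1]  zeros at y ∈ {2}
  x = 6: [0↦1, 1↦3, 2↦5, 3↦0, 4↦2, 5↦4, 6↦6]  zeros at y ∈ {3}
Collecting zeros: affine points = {(0, 3), (1, 2), (2, 0), (3, 4), (4, 0), (5, 2), (6, 3)}.
Total count |C(F_7)_aff| = 7.


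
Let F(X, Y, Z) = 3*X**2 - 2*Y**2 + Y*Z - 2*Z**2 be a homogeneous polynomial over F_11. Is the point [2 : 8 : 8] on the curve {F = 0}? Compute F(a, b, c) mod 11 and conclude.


F(2,8,8) ≡ 7 (mod 11); P is NOT on the curve.

Evaluate F(2, 8, 8) term-by-term (mod 11).
  3*X**2 ↦ 3·4·1·1 = 12
  -2*Y**2 ↦ -2·1·64·1 = -128
  Y*Z ↦ 1·1·8·8 = 64
  -2*Z**2 ↦ -2·1·1·64 = -128
Sum: F(2, 8, 8) = (12) + (-128) + (64) + (-128) = -180.
Reducing mod 11: -180 ≡ 7 (mod 11).
Since F(a, b, c) ≡ 7 ≠ 0 (mod 11), P does NOT lie on the curve.


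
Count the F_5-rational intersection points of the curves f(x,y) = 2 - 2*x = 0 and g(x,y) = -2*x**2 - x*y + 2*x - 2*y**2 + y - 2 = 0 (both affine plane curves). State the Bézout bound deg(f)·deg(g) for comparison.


Common zeros: {(1, 2), (1, 3)}; count = 2; Bézout bound = 2.

deg(f) = 1, deg(g) = 2, so Bézout bound = 2.
Scan x ∈ F_5. For each x, list the y ∈ F_5 with f(x, y) ≡ 0 and those with g(x, y) ≡ 0 (mod 5); the common zeros in that column are the intersection.
  x = 0: f ≡ 0 at y ∈ ∅; g ≡ 0 at y ∈ {4}; common: ∅.
  x = 1: f ≡ 0 at y ∈ {0, 1, 2, 3, 4}; g ≡ 0 at y ∈ {2, 3}; common: {2, 3}.
  x = 2: f ≡ 0 at y ∈ ∅; g ≡ 0 at y ∈ ∅; common: ∅.
  x = 3: f ≡ 0 at y ∈ ∅; g ≡ 0 at y ∈ ∅; common: ∅.
  x = 4: f ≡ 0 at y ∈ ∅; g ≡ 0 at y ∈ {2, 4}; common: ∅.
Collecting: common zeros = {(1, 2), (1, 3)}, so the count is 2.
Comparison with the Bézout bound: 2 ≤ 2 = deg(f)·deg(g), as expected for curves with no common component (the bound is attained).


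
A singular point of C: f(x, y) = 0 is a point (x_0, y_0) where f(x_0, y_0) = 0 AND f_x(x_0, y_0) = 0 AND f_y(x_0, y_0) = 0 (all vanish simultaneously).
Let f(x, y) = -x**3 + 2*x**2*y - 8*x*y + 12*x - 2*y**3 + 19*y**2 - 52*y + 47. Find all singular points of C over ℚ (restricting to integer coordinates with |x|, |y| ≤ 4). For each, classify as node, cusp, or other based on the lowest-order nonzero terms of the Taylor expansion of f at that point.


Singular points: {(2, 3)}; classification: cusp.

Compute partial derivatives:
  f_x = -3*x**2 + 4*x*y - 8*y + 12.
  f_y = 2*x**2 - 8*x - 6*y**2 + 38*y - 52.
Scan x_0 ∈ {−4, ..., 4}. For each x_0, f_y(x_0, y) is a polynomial in y; find its integer roots y ∈ {−4, ..., 4}, then test f_x and f at those candidates.
  x = -4: f_y(-4, y) = -6*y**2 + 38*y + 12; no integer root y with |y| ≤ 4.
  x = -3: f_y(-3, y) = -6*y**2 + 38*y - 10; no integer root y with |y| ≤ 4.
  x = -2: f_y(-2, y) = -6*y**2 + 38*y - 28; no integer root y with |y| ≤ 4.
  x = -1: f_y(-1, y) = -6*y**2 + 38*y - 42; no integer root y with |y| ≤ 4.
  x = 0: f_y(0, y) = -6*y**2 + 38*y - 52; vanishes at y ∈ {2}. (0, 2): f_x = -4 ≠ 0.
  x = 1: f_y(1, y) = -6*y**2 + 38*y - 58; no integer root y with |y| ≤ 4.
  x = 2: f_y(2, y) = -6*y**2 + 38*y - 60; vanishes at y ∈ {3}. (2, 3): f_x = 0, f = 0 — SINGULAR.
  x = 3: f_y(3, y) = -6*y**2 + 38*y - 58; no integer root y with |y| ≤ 4.
  x = 4: f_y(4, y) = -6*y**2 + 38*y - 52; vanishes at y ∈ {2}. (4, 2): f_x = -20 ≠ 0.
Only singular point on the grid: (2, 3).
Classify: substitute x = 2 + u, y = 3 + v and expand: f = -u**3 + 2*u**2*v - 2*v**3 + v**2.
No constant or linear terms (consistent with a singular point). Quadratic part: v**2. Cubic part: -u**3 + 2*u**2*v - 2*v**3.
The quadratic part v**2 is a perfect square, so there is a single (double) tangent line v = 0, i.e. y = 3. Restricting the cubic part to that line (v = 0) leaves -u**3 ≠ 0, so f is not divisible by v and the branch is v² ≈ u**3 to lowest order — this is a cusp.
Classification: cusp.


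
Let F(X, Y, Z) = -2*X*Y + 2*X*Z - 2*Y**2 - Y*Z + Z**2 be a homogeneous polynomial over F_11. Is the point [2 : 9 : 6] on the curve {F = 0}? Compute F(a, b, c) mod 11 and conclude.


F(2,9,6) ≡ 6 (mod 11); P is NOT on the curve.

Evaluate F(2, 9, 6) term-by-term (mod 11).
  -2*X*Y ↦ -2·2·9·1 = -36
  2*X*Z ↦ 2·2·1·6 = 24
  -2*Y**2 ↦ -2·1·81·1 = -162
  -Y*Z ↦ -1·1·9·6 = -54
  Z**2 ↦ 1·1·1·36 = 36
Sum: F(2, 9, 6) = (-36) + (24) + (-162) + (-54) + (36) = -192.
Reducing mod 11: -192 ≡ 6 (mod 11).
Since F(a, b, c) ≡ 6 ≠ 0 (mod 11), P does NOT lie on the curve.


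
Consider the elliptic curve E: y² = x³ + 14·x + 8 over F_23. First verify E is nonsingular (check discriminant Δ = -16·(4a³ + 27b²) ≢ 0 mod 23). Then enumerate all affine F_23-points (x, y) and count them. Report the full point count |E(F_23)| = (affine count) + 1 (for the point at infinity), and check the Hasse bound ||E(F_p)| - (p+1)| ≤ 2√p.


Affine points = {(0, 10), (0, 13), (1, 0), (3, 10), (3, 13), (4, 6), (4, 17), (6, 3), (6, 20), (7, 9), (7, 14), (9, 9), (9, 14), (12, 8), (12, 15), (13, 8), (13, 15), (14, 2), (14, 21), (16, 2), (16, 21), (19, 7), (19, 16), (20, 10), (20, 13), (21, 8), (21, 15), (22, 4), (22, 19)}; affine count = 29; |E(F_23)| = 30.

Discriminant check: Δ ∝ 4a³ + 27b² = 4·14³ + 27·8² = 4·2744 + 27·64 ≡ 8 (mod 23). Nonzero ⇒ E is nonsingular.
For each x ∈ F_23, compute rhs = x³ + 14·x + 8 mod 23, then count y ∈ F_23 with y² ≡ rhs.
  x = 0: rhs = 8, matching y values: 10, 13 (2 points).
  x = 1: rhs = 0, matching y values: 0 (1 points).
  x = 2: rhs = 21, matching y values: none (0 points).
  x = 3: rhs = 8, matching y values: 10, 13 (2 points).
  x = 4: rhs = 13, matching y values: 6, 17 (2 points).
  x = 5: rhs = 19, matching y values: none (0 points).
  x = 6: rhs = 9, matching y values: 3, 20 (2 points).
  x = 7: rhs = 12, matching y values: 9, 14 (2 points).
  x = 8: rhs = 11, matching y values: none (0 points).
  x = 9: rhs = 12, matching y values: 9, 14 (2 points).
  x = 10: rhs = 21, matching y values: none (0 points).
  x = 11: rhs = 21, matching y values: none (0 points).
  x = 12: rhs = 18, matching y values: 8, 15 (2 points).
  x = 13: rhs = 18, matching y values: 8, 15 (2 points).
  x = 14: rhs = 4, matching y values: 2, 21 (2 points).
  x = 15: rhs = 5, matching y values: none (0 points).
  x = 16: rhs = 4, matching y values: 2, 21 (2 points).
  x = 17: rhs = 7, matching y values: none (0 points).
  x = 18: rhs = 20, matching y values: none (0 points).
  x = 19: rhs = 3, matching y values: 7, 16 (2 points).
  x = 20: rhs = 8, matching y values: 10, 13 (2 points).
  x = 21: rhs = 18, matching y values: 8, 15 (2 points).
  x = 22: rhs = 16, matching y values: 4, 19 (2 points).
Total affine count: 29.
Full point count |E(F_23)| = 29 + 1 = 30.
Hasse bound: |30 − (23+1)| = |6| = 6 ≤ 2√23 ≈ 9.5917 ✓.


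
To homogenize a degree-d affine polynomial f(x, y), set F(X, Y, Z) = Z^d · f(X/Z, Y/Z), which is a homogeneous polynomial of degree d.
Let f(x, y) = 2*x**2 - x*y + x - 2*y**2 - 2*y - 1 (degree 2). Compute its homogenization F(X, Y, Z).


F(X, Y, Z) = 2*X**2 - X*Y + X*Z - 2*Y**2 - 2*Y*Z - Z**2

deg(f) = 2.
Substitute x = X/Z, y = Y/Z into f, then multiply by Z^2.
  monomial 2·x^2·y^0 ↦ 2·X^2·Y^0·Z^0.
  monomial -1·x^1·y^1 ↦ -1·X^1·Y^1·Z^0.
  monomial 1·x^1·y^0 ↦ 1·X^1·Y^0·Z^1.
  monomial -2·x^0·y^2 ↦ -2·X^0·Y^2·Z^0.
  monomial -2·x^0·y^1 ↦ -2·X^0·Y^1·Z^1.
  monomial -1·x^0·y^0 ↦ -1·X^0·Y^0·Z^2.
Collecting: F(X, Y, Z) = 2*X**2 - X*Y + X*Z - 2*Y**2 - 2*Y*Z - Z**2.


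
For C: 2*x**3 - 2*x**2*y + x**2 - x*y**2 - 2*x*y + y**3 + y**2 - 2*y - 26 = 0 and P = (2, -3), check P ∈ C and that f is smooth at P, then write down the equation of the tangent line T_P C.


Tangent line at P: 49*x + 19*y - 41 = 0.

Step 1: f(2, -3) = 0, so P lies on C.
Step 2: partial derivatives
  f_x(x, y) = 6*x**2 - 4*x*y + 2*x - y**2 - 2*y, f_y(x, y) = -2*x**2 - 2*x*y - 2*x + 3*y**2 + 2*y - 2.
  f_x(P) = 49, f_y(P) = 19 (gradient nonzero, so P is smooth).
Step 3: tangent line at P: 49·(x − 2) + 19·(y − -3) = 0.
Expanding: 49*x + 19*y - 41 = 0.


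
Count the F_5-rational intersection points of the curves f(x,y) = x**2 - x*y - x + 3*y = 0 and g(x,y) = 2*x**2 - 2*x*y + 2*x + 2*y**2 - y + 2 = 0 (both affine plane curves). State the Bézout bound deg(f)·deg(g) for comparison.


Common zeros: ∅; count = 0; Bézout bound = 4.

deg(f) = 2, deg(g) = 2, so Bézout bound = 4.
Scan x ∈ F_5. For each x, list the y ∈ F_5 with f(x, y) ≡ 0 and those with g(x, y) ≡ 0 (mod 5); the common zeros in that column are the intersection.
  x = 0: f ≡ 0 at y ∈ {0}; g ≡ 0 at y ∈ {4}; common: ∅.
  x = 1: f ≡ 0 at y ∈ {0}; g ≡ 0 at y ∈ {1, 3}; common: ∅.
  x = 2: f ≡ 0 at y ∈ {3}; g ≡ 0 at y ∈ ∅; common: ∅.
  x = 3: f ≡ 0 at y ∈ ∅; g ≡ 0 at y ∈ {2, 4}; common: ∅.
  x = 4: f ≡ 0 at y ∈ {2}; g ≡ 0 at y ∈ {1}; common: ∅.
Collecting: common zeros = ∅, so the count is 0.
Comparison with the Bézout bound: 0 ≤ 4 = deg(f)·deg(g), as expected for curves with no common component (the affine F_5-count falls short of the bound because intersections may lie at infinity, over extension fields, or carry multiplicity).


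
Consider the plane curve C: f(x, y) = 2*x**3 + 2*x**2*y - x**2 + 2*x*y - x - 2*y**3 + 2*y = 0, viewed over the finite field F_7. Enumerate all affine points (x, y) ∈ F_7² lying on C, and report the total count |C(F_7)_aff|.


Affine F_7-points: {(0, 0), (0, 1), (0, 6), (1, 0), (3, 0), (5, 1), (5, 5), (6, 2)}; count = 8.

For each of the 49 pairs (x, y) ∈ F_7², evaluate f(x, y) mod 7. Record the zeros.
  x = 0: [0↦0, 1↦0, 2↦2, 3↦1, 4↦6, 5↦5, 6↦0]  zeros at y ∈ {0, 1, 6}
  x = 1: [0↦0, 1↦4, 2↦3, 3↦6, 4↦1, 5↦4, 6↦3]  zeros at y ∈ {0}
  x = 2: [0↦3, 1↦1, 2↦1, 3↦5, 4↦1, 5↦5, 6↦5]  zeros at y ∈ ∅
  x = 3: [0↦0, 1↦3, 2↦1, 3↦3, 4↦4, 5↦6, 6↦4]  zeros at y ∈ {0}
  x = 4: [0↦3, 1↦1, 2↦1, 3↦5, 4↦1, 5↦5, 6↦5]  zeros at y ∈ ∅
  x = 5: [0↦3, 1↦0, 2↦6, 3↦2, 4↦4, 5↦0, 6↦6]  zeros at y ∈ {1, 5}
  x = 6: [0↦5, 1↦5, 2↦0, 3↦6, 4↦4, 5↦3, 6↦5]  zeros at y ∈ {2}
Collecting zeros: affine points = {(0, 0), (0, 1), (0, 6), (1, 0), (3, 0), (5, 1), (5, 5), (6, 2)}.
Total count |C(F_7)_aff| = 8.


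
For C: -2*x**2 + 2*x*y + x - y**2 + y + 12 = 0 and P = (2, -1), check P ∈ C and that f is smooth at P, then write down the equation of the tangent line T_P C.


Tangent line at P: -9*x + 7*y + 25 = 0.

Step 1: f(2, -1) = 0, so P lies on C.
Step 2: partial derivatives
  f_x(x, y) = -4*x + 2*y + 1, f_y(x, y) = 2*x - 2*y + 1.
  f_x(P) = -9, f_y(P) = 7 (gradient nonzero, so P is smooth).
Step 3: tangent line at P: -9·(x − 2) + 7·(y − -1) = 0.
Expanding: -9*x + 7*y + 25 = 0.


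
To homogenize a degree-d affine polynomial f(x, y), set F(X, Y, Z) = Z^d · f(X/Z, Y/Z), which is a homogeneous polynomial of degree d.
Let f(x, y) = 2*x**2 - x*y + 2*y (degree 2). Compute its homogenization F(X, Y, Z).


F(X, Y, Z) = 2*X**2 - X*Y + 2*Y*Z

deg(f) = 2.
Substitute x = X/Z, y = Y/Z into f, then multiply by Z^2.
  monomial 2·x^2·y^0 ↦ 2·X^2·Y^0·Z^0.
  monomial -1·x^1·y^1 ↦ -1·X^1·Y^1·Z^0.
  monomial 2·x^0·y^1 ↦ 2·X^0·Y^1·Z^1.
Collecting: F(X, Y, Z) = 2*X**2 - X*Y + 2*Y*Z.


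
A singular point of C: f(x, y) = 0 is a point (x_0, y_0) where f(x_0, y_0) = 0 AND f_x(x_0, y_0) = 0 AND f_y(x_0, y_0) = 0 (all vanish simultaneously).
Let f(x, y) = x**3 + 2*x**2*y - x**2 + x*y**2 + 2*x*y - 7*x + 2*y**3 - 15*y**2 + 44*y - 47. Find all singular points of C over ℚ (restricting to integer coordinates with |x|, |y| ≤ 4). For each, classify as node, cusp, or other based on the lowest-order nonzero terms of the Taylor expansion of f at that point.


Singular points: {(-2, 3)}; classification: node.

Compute partial derivatives:
  f_x = 3*x**2 + 4*x*y - 2*x + y**2 + 2*y - 7.
  f_y = 2*x**2 + 2*x*y + 2*x + 6*y**2 - 30*y + 44.
Scan x_0 ∈ {−4, ..., 4}. For each x_0, f_y(x_0, y) is a polynomial in y; find its integer roots y ∈ {−4, ..., 4}, then test f_x and f at those candidates.
  x = -4: f_y(-4, y) = 6*y**2 - 38*y + 68; no integer root y with |y| ≤ 4.
  x = -3: f_y(-3, y) = 6*y**2 - 36*y + 56; no integer root y with |y| ≤ 4.
  x = -2: f_y(-2, y) = 6*y**2 - 34*y + 48; vanishes at y ∈ {3}. (-2, 3): f_x = 0, f = 0 — SINGULAR.
  x = -1: f_y(-1, y) = 6*y**2 - 32*y + 44; no integer root y with |y| ≤ 4.
  x = 0: f_y(0, y) = 6*y**2 - 30*y + 44; no integer root y with |y| ≤ 4.
  x = 1: f_y(1, y) = 6*y**2 - 28*y + 48; no integer root y with |y| ≤ 4.
  x = 2: f_y(2, y) = 6*y**2 - 26*y + 56; no integer root y with |y| ≤ 4.
  x = 3: f_y(3, y) = 6*y**2 - 24*y + 68; no integer root y with |y| ≤ 4.
  x = 4: f_y(4, y) = 6*y**2 - 22*y + 84; no integer root y with |y| ≤ 4.
Only singular point on the grid: (-2, 3).
Classify: substitute x = -2 + u, y = 3 + v and expand: f = u**3 + 2*u**2*v - u**2 + u*v**2 + 2*v**3 + v**2.
No constant or linear terms (consistent with a singular point). Quadratic part: -u**2 + v**2. Cubic part: u**3 + 2*u**2*v + u*v**2 + 2*v**3.
The quadratic part v**2 - u**2 = (v − u)(v + u) splits into two distinct linear factors, so there are two distinct tangent lines y − 3 = ±(x − -2) — this is a node (ordinary double point).
Classification: node.


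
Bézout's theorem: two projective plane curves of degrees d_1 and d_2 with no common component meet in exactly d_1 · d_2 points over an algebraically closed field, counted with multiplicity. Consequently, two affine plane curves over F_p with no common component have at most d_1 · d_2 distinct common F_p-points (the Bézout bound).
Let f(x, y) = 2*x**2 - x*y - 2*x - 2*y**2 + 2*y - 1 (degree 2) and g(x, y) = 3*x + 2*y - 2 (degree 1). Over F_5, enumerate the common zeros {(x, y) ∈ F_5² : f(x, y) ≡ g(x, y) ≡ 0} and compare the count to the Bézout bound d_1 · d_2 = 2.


Common zeros: {(2, 3), (3, 4)}; count = 2; Bézout bound = 2.

deg(f) = 2, deg(g) = 1, so Bézout bound = 2.
Scan x ∈ F_5. For each x, list the y ∈ F_5 with f(x, y) ≡ 0 and those with g(x, y) ≡ 0 (mod 5); the common zeros in that column are the intersection.
  x = 0: f ≡ 0 at y ∈ {2, 4}; g ≡ 0 at y ∈ {1}; common: ∅.
  x = 1: f ≡ 0 at y ∈ ∅; g ≡ 0 at y ∈ {2}; common: ∅.
  x = 2: f ≡ 0 at y ∈ {2, 3}; g ≡ 0 at y ∈ {3}; common: {3}.
  x = 3: f ≡ 0 at y ∈ {3, 4}; g ≡ 0 at y ∈ {4}; common: {4}.
  x = 4: f ≡ 0 at y ∈ ∅; g ≡ 0 at y ∈ {0}; common: ∅.
Collecting: common zeros = {(2, 3), (3, 4)}, so the count is 2.
Comparison with the Bézout bound: 2 ≤ 2 = deg(f)·deg(g), as expected for curves with no common component (the bound is attained).


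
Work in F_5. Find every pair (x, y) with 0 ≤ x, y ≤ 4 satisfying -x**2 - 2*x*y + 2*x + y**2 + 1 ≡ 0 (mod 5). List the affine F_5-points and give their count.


Affine F_5-points: {(0, 2), (0, 3), (1, 3), (1, 4), (3, 2), (3, 4)}; count = 6.

For each of the 25 pairs (x, y) ∈ F_5², evaluate f(x, y) mod 5. Record the zeros.
  x = 0: [0↦1, 1↦2, 2↦0, 3↦0, 4↦2]  zeros at y ∈ {2, 3}
  x = 1: [0↦2, 1↦1, 2↦2, 3↦0, 4↦0]  zeros at y ∈ {3, 4}
  x = 2: [0↦1, 1↦3, 2↦2, 3↦3, 4↦1]  zeros at y ∈ ∅
  x = 3: [0↦3, 1↦3, 2↦0, 3↦4, 4↦0]  zeros at y ∈ {2, 4}
  x = 4: [0↦3, 1↦1, 2↦1, 3↦3, 4↦2]  zeros at y ∈ ∅
Collecting zeros: affine points = {(0, 2), (0, 3), (1, 3), (1, 4), (3, 2), (3, 4)}.
Total count |C(F_5)_aff| = 6.


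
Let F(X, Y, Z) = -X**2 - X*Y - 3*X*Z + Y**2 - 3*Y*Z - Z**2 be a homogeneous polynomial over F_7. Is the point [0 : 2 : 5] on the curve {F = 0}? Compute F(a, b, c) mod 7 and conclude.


F(0,2,5) ≡ 5 (mod 7); P is NOT on the curve.

Evaluate F(0, 2, 5) term-by-term (mod 7).
  -X**2 ↦ -1·0·1·1 = 0
  -X*Y ↦ -1·0·2·1 = 0
  -3*X*Z ↦ -3·0·1·5 = 0
  Y**2 ↦ 1·1·4·1 = 4
  -3*Y*Z ↦ -3·1·2·5 = -30
  -Z**2 ↦ -1·1·1·25 = -25
Sum: F(0, 2, 5) = (0) + (0) + (0) + (4) + (-30) + (-25) = -51.
Reducing mod 7: -51 ≡ 5 (mod 7).
Since F(a, b, c) ≡ 5 ≠ 0 (mod 7), P does NOT lie on the curve.


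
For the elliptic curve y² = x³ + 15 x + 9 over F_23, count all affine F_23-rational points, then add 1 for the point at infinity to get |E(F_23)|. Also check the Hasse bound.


Affine points = {(0, 3), (0, 20), (1, 5), (1, 18), (2, 1), (2, 22), (3, 9), (3, 14), (4, 8), (4, 15), (5, 5), (5, 18), (6, 4), (6, 19), (10, 3), (10, 20), (12, 10), (12, 13), (13, 3), (13, 20), (17, 5), (17, 18), (18, 4), (18, 19), (19, 0), (20, 11), (20, 12), (22, 4), (22, 19)}; affine count = 29; |E(F_23)| = 30.

Discriminant check: Δ ∝ 4a³ + 27b² = 4·15³ + 27·9² = 4·3375 + 27·81 ≡ 1 (mod 23). Nonzero ⇒ E is nonsingular.
For each x ∈ F_23, compute rhs = x³ + 15·x + 9 mod 23, then count y ∈ F_23 with y² ≡ rhs.
  x = 0: rhs = 9, matching y values: 3, 20 (2 points).
  x = 1: rhs = 2, matching y values: 5, 18 (2 points).
  x = 2: rhs = 1, matching y values: 1, 22 (2 points).
  x = 3: rhs = 12, matching y values: 9, 14 (2 points).
  x = 4: rhs = 18, matching y values: 8, 15 (2 points).
  x = 5: rhs = 2, matching y values: 5, 18 (2 points).
  x = 6: rhs = 16, matching y values: 4, 19 (2 points).
  x = 7: rhs = 20, matching y values: none (0 points).
  x = 8: rhs = 20, matching y values: none (0 points).
  x = 9: rhs = 22, matching y values: none (0 points).
  x = 10: rhs = 9, matching y values: 3, 20 (2 points).
  x = 11: rhs = 10, matching y values: none (0 points).
  x = 12: rhs = 8, matching y values: 10, 13 (2 points).
  x = 13: rhs = 9, matching y values: 3, 20 (2 points).
  x = 14: rhs = 19, matching y values: none (0 points).
  x = 15: rhs = 21, matching y values: none (0 points).
  x = 16: rhs = 21, matching y values: none (0 points).
  x = 17: rhs = 2, matching y values: 5, 18 (2 points).
  x = 18: rhs = 16, matching y values: 4, 19 (2 points).
  x = 19: rhs = 0, matching y values: 0 (1 points).
  x = 20: rhs = 6, matching y values: 11, 12 (2 points).
  x = 21: rhs = 17, matching y values: none (0 points).
  x = 22: rhs = 16, matching y values: 4, 19 (2 points).
Total affine count: 29.
Full point count |E(F_23)| = 29 + 1 = 30.
Hasse bound: |30 − (23+1)| = |6| = 6 ≤ 2√23 ≈ 9.5917 ✓.


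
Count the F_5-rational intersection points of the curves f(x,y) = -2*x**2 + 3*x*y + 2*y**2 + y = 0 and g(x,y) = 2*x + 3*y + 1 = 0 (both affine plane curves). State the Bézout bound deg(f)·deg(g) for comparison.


Common zeros: ∅; count = 0; Bézout bound = 2.

deg(f) = 2, deg(g) = 1, so Bézout bound = 2.
Scan x ∈ F_5. For each x, list the y ∈ F_5 with f(x, y) ≡ 0 and those with g(x, y) ≡ 0 (mod 5); the common zeros in that column are the intersection.
  x = 0: f ≡ 0 at y ∈ {0, 2}; g ≡ 0 at y ∈ {3}; common: ∅.
  x = 1: f ≡ 0 at y ∈ ∅; g ≡ 0 at y ∈ {4}; common: ∅.
  x = 2: f ≡ 0 at y ∈ ∅; g ≡ 0 at y ∈ {0}; common: ∅.
  x = 3: f ≡ 0 at y ∈ {2, 3}; g ≡ 0 at y ∈ {1}; common: ∅.
  x = 4: f ≡ 0 at y ∈ {3}; g ≡ 0 at y ∈ {2}; common: ∅.
Collecting: common zeros = ∅, so the count is 0.
Comparison with the Bézout bound: 0 ≤ 2 = deg(f)·deg(g), as expected for curves with no common component (the affine F_5-count falls short of the bound because intersections may lie at infinity, over extension fields, or carry multiplicity).


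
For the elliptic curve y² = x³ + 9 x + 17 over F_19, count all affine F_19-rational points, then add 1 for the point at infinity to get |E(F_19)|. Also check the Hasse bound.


Affine points = {(0, 6), (0, 13), (2, 9), (2, 10), (5, 4), (5, 15), (7, 9), (7, 10), (10, 9), (10, 10), (16, 1), (16, 18), (18, 8), (18, 11)}; affine count = 14; |E(F_19)| = 15.

Discriminant check: Δ ∝ 4a³ + 27b² = 4·9³ + 27·17² = 4·729 + 27·289 ≡ 3 (mod 19). Nonzero ⇒ E is nonsingular.
For each x ∈ F_19, compute rhs = x³ + 9·x + 17 mod 19, then count y ∈ F_19 with y² ≡ rhs.
  x = 0: rhs = 17, matching y values: 6, 13 (2 points).
  x = 1: rhs = 8, matching y values: none (0 points).
  x = 2: rhs = 5, matching y values: 9, 10 (2 points).
  x = 3: rhs = 14, matching y values: none (0 points).
  x = 4: rhs = 3, matching y values: none (0 points).
  x = 5: rhs = 16, matching y values: 4, 15 (2 points).
  x = 6: rhs = 2, matching y values: none (0 points).
  x = 7: rhs = 5, matching y values: 9, 10 (2 points).
  x = 8: rhs = 12, matching y values: none (0 points).
  x = 9: rhs = 10, matching y values: none (0 points).
  x = 10: rhs = 5, matching y values: 9, 10 (2 points).
  x = 11: rhs = 3, matching y values: none (0 points).
  x = 12: rhs = 10, matching y values: none (0 points).
  x = 13: rhs = 13, matching y values: none (0 points).
  x = 14: rhs = 18, matching y values: none (0 points).
  x = 15: rhs = 12, matching y values: none (0 points).
  x = 16: rhs = 1, matching y values: 1, 18 (2 points).
  x = 17: rhs = 10, matching y values: none (0 points).
  x = 18: rhs = 7, matching y values: 8, 11 (2 points).
Total affine count: 14.
Full point count |E(F_19)| = 14 + 1 = 15.
Hasse bound: |15 − (19+1)| = |-5| = 5 ≤ 2√19 ≈ 8.7178 ✓.


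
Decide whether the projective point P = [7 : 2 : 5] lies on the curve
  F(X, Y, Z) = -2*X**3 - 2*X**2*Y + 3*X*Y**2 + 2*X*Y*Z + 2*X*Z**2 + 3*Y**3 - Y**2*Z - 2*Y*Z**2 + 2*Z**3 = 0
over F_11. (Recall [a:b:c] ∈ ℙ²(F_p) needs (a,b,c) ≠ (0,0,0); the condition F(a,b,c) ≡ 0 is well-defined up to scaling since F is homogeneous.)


F(7,2,5) ≡ 0 (mod 11); P is on the curve.

Evaluate F(7, 2, 5) term-by-term (mod 11).
  -2*X**3 ↦ -2·343·1·1 = -686
  -2*X**2*Y ↦ -2·49·2·1 = -196
  3*X*Y**2 ↦ 3·7·4·1 = 84
  2*X*Y*Z ↦ 2·7·2·5 = 140
  2*X*Z**2 ↦ 2·7·1·25 = 350
  3*Y**3 ↦ 3·1·8·1 = 24
  -Y**2*Z ↦ -1·1·4·5 = -20
  -2*Y*Z**2 ↦ -2·1·2·25 = -100
  2*Z**3 ↦ 2·1·1·125 = 250
Sum: F(7, 2, 5) = (-686) + (-196) + (84) + (140) + (350) + (24) + (-20) + (-100) + (250) = -154.
Reducing mod 11: -154 ≡ 0 (mod 11).
Since F(a, b, c) ≡ 0 (mod 11), P lies on the curve.


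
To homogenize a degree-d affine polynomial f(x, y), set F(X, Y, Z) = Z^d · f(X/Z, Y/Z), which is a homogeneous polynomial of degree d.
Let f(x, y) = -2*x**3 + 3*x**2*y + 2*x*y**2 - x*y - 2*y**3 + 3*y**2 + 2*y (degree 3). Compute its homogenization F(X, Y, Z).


F(X, Y, Z) = -2*X**3 + 3*X**2*Y + 2*X*Y**2 - X*Y*Z - 2*Y**3 + 3*Y**2*Z + 2*Y*Z**2

deg(f) = 3.
Substitute x = X/Z, y = Y/Z into f, then multiply by Z^3.
  monomial -2·x^3·y^0 ↦ -2·X^3·Y^0·Z^0.
  monomial 3·x^2·y^1 ↦ 3·X^2·Y^1·Z^0.
  monomial 2·x^1·y^2 ↦ 2·X^1·Y^2·Z^0.
  monomial -1·x^1·y^1 ↦ -1·X^1·Y^1·Z^1.
  monomial -2·x^0·y^3 ↦ -2·X^0·Y^3·Z^0.
  monomial 3·x^0·y^2 ↦ 3·X^0·Y^2·Z^1.
  monomial 2·x^0·y^1 ↦ 2·X^0·Y^1·Z^2.
Collecting: F(X, Y, Z) = -2*X**3 + 3*X**2*Y + 2*X*Y**2 - X*Y*Z - 2*Y**3 + 3*Y**2*Z + 2*Y*Z**2.


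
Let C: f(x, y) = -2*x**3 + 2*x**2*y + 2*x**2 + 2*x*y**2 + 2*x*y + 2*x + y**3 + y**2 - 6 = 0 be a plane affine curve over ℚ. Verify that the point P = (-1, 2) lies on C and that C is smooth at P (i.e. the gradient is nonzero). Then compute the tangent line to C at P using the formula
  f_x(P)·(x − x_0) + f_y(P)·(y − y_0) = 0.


Tangent line at P: -4*x + 8*y - 20 = 0.

Step 1: f(-1, 2) = 0, so P lies on C.
Step 2: partial derivatives
  f_x(x, y) = -6*x**2 + 4*x*y + 4*x + 2*y**2 + 2*y + 2, f_y(x, y) = 2*x**2 + 4*x*y + 2*x + 3*y**2 + 2*y.
  f_x(P) = -4, f_y(P) = 8 (gradient nonzero, so P is smooth).
Step 3: tangent line at P: -4·(x − -1) + 8·(y − 2) = 0.
Expanding: -4*x + 8*y - 20 = 0.


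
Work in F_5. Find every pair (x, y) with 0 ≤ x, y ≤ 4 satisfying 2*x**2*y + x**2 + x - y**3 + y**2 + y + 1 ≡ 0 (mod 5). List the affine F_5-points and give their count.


Affine F_5-points: {(1, 2), (2, 4), (4, 4)}; count = 3.

For each of the 25 pairs (x, y) ∈ F_5², evaluate f(x, y) mod 5. Record the zeros.
  x = 0: [0↦1, 1↦2, 2↦4, 3↦1, 4↦2]  zeros at y ∈ ∅
  x = 1: [0↦3, 1↦1, 2↦0, 3↦4, 4↦2]  zeros at y ∈ {2}
  x = 2: [0↦2, 1↦1, 2↦1, 3↦1, 4↦0]  zeros at y ∈ {4}
  x = 3: [0↦3, 1↦2, 2↦2, 3↦2, 4↦1]  zeros at y ∈ ∅
  x = 4: [0↦1, 1↦4, 2↦3, 3↦2, 4↦0]  zeros at y ∈ {4}
Collecting zeros: affine points = {(1, 2), (2, 4), (4, 4)}.
Total count |C(F_5)_aff| = 3.


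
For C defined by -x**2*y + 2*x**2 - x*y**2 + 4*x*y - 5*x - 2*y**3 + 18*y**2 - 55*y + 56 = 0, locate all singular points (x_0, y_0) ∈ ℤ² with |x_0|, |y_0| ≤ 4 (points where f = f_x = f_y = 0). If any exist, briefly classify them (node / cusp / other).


Singular points: {(-1, 3)}; classification: node.

Compute partial derivatives:
  f_x = -2*x*y + 4*x - y**2 + 4*y - 5.
  f_y = -x**2 - 2*x*y + 4*x - 6*y**2 + 36*y - 55.
Scan x_0 ∈ {−4, ..., 4}. For each x_0, f_y(x_0, y) is a polynomial in y; find its integer roots y ∈ {−4, ..., 4}, then test f_x and f at those candidates.
  x = -4: f_y(-4, y) = -6*y**2 + 44*y - 87; no integer root y with |y| ≤ 4.
  x = -3: f_y(-3, y) = -6*y**2 + 42*y - 76; no integer root y with |y| ≤ 4.
  x = -2: f_y(-2, y) = -6*y**2 + 40*y - 67; no integer root y with |y| ≤ 4.
  x = -1: f_y(-1, y) = -6*y**2 + 38*y - 60; vanishes at y ∈ {3}. (-1, 3): f_x = 0, f = 0 — SINGULAR.
  x = 0: f_y(0, y) = -6*y**2 + 36*y - 55; no integer root y with |y| ≤ 4.
  x = 1: f_y(1, y) = -6*y**2 + 34*y - 52; no integer root y with |y| ≤ 4.
  x = 2: f_y(2, y) = -6*y**2 + 32*y - 51; no integer root y with |y| ≤ 4.
  x = 3: f_y(3, y) = -6*y**2 + 30*y - 52; no integer root y with |y| ≤ 4.
  x = 4: f_y(4, y) = -6*y**2 + 28*y - 55; no integer root y with |y| ≤ 4.
Only singular point on the grid: (-1, 3).
Classify: substitute x = -1 + u, y = 3 + v and expand: f = -u**2*v - u**2 - u*v**2 - 2*v**3 + v**2.
No constant or linear terms (consistent with a singular point). Quadratic part: -u**2 + v**2. Cubic part: -u**2*v - u*v**2 - 2*v**3.
The quadratic part v**2 - u**2 = (v − u)(v + u) splits into two distinct linear factors, so there are two distinct tangent lines y − 3 = ±(x − -1) — this is a node (ordinary double point).
Classification: node.


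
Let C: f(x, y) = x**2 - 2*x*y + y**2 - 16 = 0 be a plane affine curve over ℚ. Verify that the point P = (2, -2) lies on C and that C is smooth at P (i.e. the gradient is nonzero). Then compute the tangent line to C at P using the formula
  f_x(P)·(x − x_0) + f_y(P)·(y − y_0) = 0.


Tangent line at P: 8*x - 8*y - 32 = 0.

Step 1: f(2, -2) = 0, so P lies on C.
Step 2: partial derivatives
  f_x(x, y) = 2*x - 2*y, f_y(x, y) = -2*x + 2*y.
  f_x(P) = 8, f_y(P) = -8 (gradient nonzero, so P is smooth).
Step 3: tangent line at P: 8·(x − 2) + -8·(y − -2) = 0.
Expanding: 8*x - 8*y - 32 = 0.


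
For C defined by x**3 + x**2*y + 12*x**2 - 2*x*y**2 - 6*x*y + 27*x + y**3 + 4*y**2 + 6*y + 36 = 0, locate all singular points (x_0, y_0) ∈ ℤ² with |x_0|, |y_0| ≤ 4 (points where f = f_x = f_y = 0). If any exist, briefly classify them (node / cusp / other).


Singular points: {(-3, -3)}; classification: cusp.

Compute partial derivatives:
  f_x = 3*x**2 + 2*x*y + 24*x - 2*y**2 - 6*y + 27.
  f_y = x**2 - 4*x*y - 6*x + 3*y**2 + 8*y + 6.
Scan x_0 ∈ {−4, ..., 4}. For each x_0, f_y(x_0, y) is a polynomial in y; find its integer roots y ∈ {−4, ..., 4}, then test f_x and f at those candidates.
  x = -4: f_y(-4, y) = 3*y**2 + 24*y + 46; no integer root y with |y| ≤ 4.
  x = -3: f_y(-3, y) = 3*y**2 + 20*y + 33; vanishes at y ∈ {-3}. (-3, -3): f_x = 0, f = 0 — SINGULAR.
  x = -2: f_y(-2, y) = 3*y**2 + 16*y + 22; no integer root y with |y| ≤ 4.
  x = -1: f_y(-1, y) = 3*y**2 + 12*y + 13; no integer root y with |y| ≤ 4.
  x = 0: f_y(0, y) = 3*y**2 + 8*y + 6; no integer root y with |y| ≤ 4.
  x = 1: f_y(1, y) = 3*y**2 + 4*y + 1; vanishes at y ∈ {-1}. (1, -1): f_x = 56 ≠ 0.
  x = 2: f_y(2, y) = 3*y**2 - 2; no integer root y with |y| ≤ 4.
  x = 3: f_y(3, y) = 3*y**2 - 4*y - 3; no integer root y with |y| ≤ 4.
  x = 4: f_y(4, y) = 3*y**2 - 8*y - 2; no integer root y with |y| ≤ 4.
Only singular point on the grid: (-3, -3).
Classify: substitute x = -3 + u, y = -3 + v and expand: f = u**3 + u**2*v - 2*u*v**2 + v**3 + v**2.
No constant or linear terms (consistent with a singular point). Quadratic part: v**2. Cubic part: u**3 + u**2*v - 2*u*v**2 + v**3.
The quadratic part v**2 is a perfect square, so there is a single (double) tangent line v = 0, i.e. y = -3. Restricting the cubic part to that line (v = 0) leaves u**3 ≠ 0, so f is not divisible by v and the branch is v² ≈ -u**3 to lowest order — this is a cusp.
Classification: cusp.


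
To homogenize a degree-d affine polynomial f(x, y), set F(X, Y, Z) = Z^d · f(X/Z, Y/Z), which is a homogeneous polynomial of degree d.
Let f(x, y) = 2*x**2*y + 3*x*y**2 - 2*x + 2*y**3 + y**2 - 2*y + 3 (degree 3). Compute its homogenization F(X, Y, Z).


F(X, Y, Z) = 2*X**2*Y + 3*X*Y**2 - 2*X*Z**2 + 2*Y**3 + Y**2*Z - 2*Y*Z**2 + 3*Z**3

deg(f) = 3.
Substitute x = X/Z, y = Y/Z into f, then multiply by Z^3.
  monomial 2·x^2·y^1 ↦ 2·X^2·Y^1·Z^0.
  monomial 3·x^1·y^2 ↦ 3·X^1·Y^2·Z^0.
  monomial -2·x^1·y^0 ↦ -2·X^1·Y^0·Z^2.
  monomial 2·x^0·y^3 ↦ 2·X^0·Y^3·Z^0.
  monomial 1·x^0·y^2 ↦ 1·X^0·Y^2·Z^1.
  monomial -2·x^0·y^1 ↦ -2·X^0·Y^1·Z^2.
  monomial 3·x^0·y^0 ↦ 3·X^0·Y^0·Z^3.
Collecting: F(X, Y, Z) = 2*X**2*Y + 3*X*Y**2 - 2*X*Z**2 + 2*Y**3 + Y**2*Z - 2*Y*Z**2 + 3*Z**3.


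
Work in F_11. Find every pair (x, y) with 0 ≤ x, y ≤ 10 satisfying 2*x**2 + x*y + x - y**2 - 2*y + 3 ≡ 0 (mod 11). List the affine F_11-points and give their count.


Affine F_11-points: {(0, 1), (0, 8), (1, 2), (1, 8), (3, 2), (3, 10), (8, 7), (8, 10), (10, 1), (10, 7)}; count = 10.

For each of the 121 pairs (x, y) ∈ F_11², evaluate f(x, y) mod 11. Record the zeros.
  x = 0: [0↦3, 1↦0, 2↦6, 3↦10, 4↦1, 5↦1, 6↦10, 7↦6, 8↦0, 9↦3, 10↦4]  zeros at y ∈ {1, 8}
  x = 1: [0↦6, 1↦4, 2↦0, 3↦5, 4↦8, 5↦9, 6↦8, 7↦5, 8↦0, 9↦4, 10↦6]  zeros at y ∈ {2, 8}
  x = 2: [0↦2, 1↦1, 2↦9, 3↦4, 4↦8, 5↦10, 6↦10, 7↦8, 8↦4, 9↦9, 10↦1]  zeros at y ∈ ∅
  x = 3: [0↦2, 1↦2, 2↦0, 3↦7, 4↦1, 5↦4, 6↦5, 7↦4, 8↦1, 9↦7, 10↦0]  zeros at y ∈ {2, 10}
  x = 4: [0↦6, 1↦7, 2↦6, 3↦3, 4↦9, 5↦2, 6↦4, 7↦4, 8↦2, 9↦9, 10↦3]  zeros at y ∈ ∅
  x = 5: [0↦3, 1↦5, 2↦5, 3↦3, 4↦10, 5↦4, 6↦7, 7↦8, 8↦7, 9↦4, 10↦10]  zeros at y ∈ ∅
  x = 6: [0↦4, 1↦7, 2↦8, 3↦7, 4↦4, 5↦10, 6↦3, 7↦5, 8↦5, 9↦3, 10↦10]  zeros at y ∈ ∅
  x = 7: [0↦9, 1↦2, 2↦4, 3↦4, 4↦2, 5↦9, 6↦3, 7↦6, 8↦7, 9↦6, 10↦3]  zeros at y ∈ ∅
  x = 8: [0↦7, 1↦1, 2↦4, 3↦5, 4↦4, 5↦1, 6↦7, 7↦0, 8↦2, 9↦2, 10↦0]  zeros at y ∈ {7, 10}
  x = 9: [0↦9, 1↦4, 2↦8, 3↦10, 4↦10, 5↦8, 6↦4, 7↦9, 8↦1, 9↦2, 10↦1]  zeros at y ∈ ∅
  x = 10: [0↦4, 1↦0, 2↦5, 3↦8, 4↦9, 5↦8, 6↦5, 7↦0, 8↦4, 9↦6, 10↦6]  zeros at y ∈ {1, 7}
Collecting zeros: affine points = {(0, 1), (0, 8), (1, 2), (1, 8), (3, 2), (3, 10), (8, 7), (8, 10), (10, 1), (10, 7)}.
Total count |C(F_11)_aff| = 10.


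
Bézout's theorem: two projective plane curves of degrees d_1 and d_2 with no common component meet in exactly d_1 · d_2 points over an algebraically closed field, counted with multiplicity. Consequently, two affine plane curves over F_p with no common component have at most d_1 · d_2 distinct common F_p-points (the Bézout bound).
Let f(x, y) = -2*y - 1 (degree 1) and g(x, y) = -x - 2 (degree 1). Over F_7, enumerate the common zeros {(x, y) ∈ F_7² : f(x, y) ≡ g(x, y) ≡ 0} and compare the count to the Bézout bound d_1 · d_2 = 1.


Common zeros: {(5, 3)}; count = 1; Bézout bound = 1.

deg(f) = 1, deg(g) = 1, so Bézout bound = 1.
Scan x ∈ F_7. For each x, list the y ∈ F_7 with f(x, y) ≡ 0 and those with g(x, y) ≡ 0 (mod 7); the common zeros in that column are the intersection.
  x = 0: f ≡ 0 at y ∈ {3}; g ≡ 0 at y ∈ ∅; common: ∅.
  x = 1: f ≡ 0 at y ∈ {3}; g ≡ 0 at y ∈ ∅; common: ∅.
  x = 2: f ≡ 0 at y ∈ {3}; g ≡ 0 at y ∈ ∅; common: ∅.
  x = 3: f ≡ 0 at y ∈ {3}; g ≡ 0 at y ∈ ∅; common: ∅.
  x = 4: f ≡ 0 at y ∈ {3}; g ≡ 0 at y ∈ ∅; common: ∅.
  x = 5: f ≡ 0 at y ∈ {3}; g ≡ 0 at y ∈ {0, 1, 2, 3, 4, 5, 6}; common: {3}.
  x = 6: f ≡ 0 at y ∈ {3}; g ≡ 0 at y ∈ ∅; common: ∅.
Collecting: common zeros = {(5, 3)}, so the count is 1.
Comparison with the Bézout bound: 1 ≤ 1 = deg(f)·deg(g), as expected for curves with no common component (the bound is attained).


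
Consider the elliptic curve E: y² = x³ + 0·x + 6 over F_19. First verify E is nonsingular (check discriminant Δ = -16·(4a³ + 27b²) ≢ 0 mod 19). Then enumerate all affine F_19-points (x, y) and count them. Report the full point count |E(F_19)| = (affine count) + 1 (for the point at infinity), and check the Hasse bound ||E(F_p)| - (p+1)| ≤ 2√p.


Affine points = {(0, 5), (0, 14), (1, 8), (1, 11), (5, 6), (5, 13), (7, 8), (7, 11), (8, 9), (8, 10), (11, 8), (11, 11), (12, 9), (12, 10), (16, 6), (16, 13), (17, 6), (17, 13), (18, 9), (18, 10)}; affine count = 20; |E(F_19)| = 21.

Discriminant check: Δ ∝ 4a³ + 27b² = 4·0³ + 27·6² = 4·0 + 27·36 ≡ 3 (mod 19). Nonzero ⇒ E is nonsingular.
For each x ∈ F_19, compute rhs = x³ + 0·x + 6 mod 19, then count y ∈ F_19 with y² ≡ rhs.
  x = 0: rhs = 6, matching y values: 5, 14 (2 points).
  x = 1: rhs = 7, matching y values: 8, 11 (2 points).
  x = 2: rhs = 14, matching y values: none (0 points).
  x = 3: rhs = 14, matching y values: none (0 points).
  x = 4: rhs = 13, matching y values: none (0 points).
  x = 5: rhs = 17, matching y values: 6, 13 (2 points).
  x = 6: rhs = 13, matching y values: none (0 points).
  x = 7: rhs = 7, matching y values: 8, 11 (2 points).
  x = 8: rhs = 5, matching y values: 9, 10 (2 points).
  x = 9: rhs = 13, matching y values: none (0 points).
  x = 10: rhs = 18, matching y values: none (0 points).
  x = 11: rhs = 7, matching y values: 8, 11 (2 points).
  x = 12: rhs = 5, matching y values: 9, 10 (2 points).
  x = 13: rhs = 18, matching y values: none (0 points).
  x = 14: rhs = 14, matching y values: none (0 points).
  x = 15: rhs = 18, matching y values: none (0 points).
  x = 16: rhs = 17, matching y values: 6, 13 (2 points).
  x = 17: rhs = 17, matching y values: 6, 13 (2 points).
  x = 18: rhs = 5, matching y values: 9, 10 (2 points).
Total affine count: 20.
Full point count |E(F_19)| = 20 + 1 = 21.
Hasse bound: |21 − (19+1)| = |1| = 1 ≤ 2√19 ≈ 8.7178 ✓.


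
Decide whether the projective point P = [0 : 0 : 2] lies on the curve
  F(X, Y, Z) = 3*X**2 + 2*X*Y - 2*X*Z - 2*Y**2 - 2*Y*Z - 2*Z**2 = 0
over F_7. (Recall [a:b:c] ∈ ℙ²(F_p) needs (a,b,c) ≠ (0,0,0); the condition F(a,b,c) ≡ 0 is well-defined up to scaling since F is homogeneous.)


F(0,0,2) ≡ 6 (mod 7); P is NOT on the curve.

Evaluate F(0, 0, 2) term-by-term (mod 7).
  3*X**2 ↦ 3·0·1·1 = 0
  2*X*Y ↦ 2·0·0·1 = 0
  -2*X*Z ↦ -2·0·1·2 = 0
  -2*Y**2 ↦ -2·1·0·1 = 0
  -2*Y*Z ↦ -2·1·0·2 = 0
  -2*Z**2 ↦ -2·1·1·4 = -8
Sum: F(0, 0, 2) = (0) + (0) + (0) + (0) + (0) + (-8) = -8.
Reducing mod 7: -8 ≡ 6 (mod 7).
Since F(a, b, c) ≡ 6 ≠ 0 (mod 7), P does NOT lie on the curve.


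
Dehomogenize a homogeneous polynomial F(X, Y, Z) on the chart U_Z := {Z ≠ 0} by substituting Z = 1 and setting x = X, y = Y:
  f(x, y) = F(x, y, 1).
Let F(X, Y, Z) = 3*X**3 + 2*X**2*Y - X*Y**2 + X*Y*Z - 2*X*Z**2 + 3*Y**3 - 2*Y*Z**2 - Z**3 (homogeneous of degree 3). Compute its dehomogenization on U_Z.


f(x, y) = 3*x**3 + 2*x**2*y - x*y**2 + x*y - 2*x + 3*y**3 - 2*y - 1

On U_Z we set Z = 1. Each monomial c·X^i·Y^j·Z^k in F becomes c·x^i·y^j·1^k = c·x^i·y^j.
Substituting Z = 1: F(X, Y, 1) = 3*x**3 + 2*x**2*y - x*y**2 + x*y - 2*x + 3*y**3 - 2*y - 1.
Note: deg(f) ≤ deg(F) = 3; strict inequality happens when F is divisible by Z (lost terms).


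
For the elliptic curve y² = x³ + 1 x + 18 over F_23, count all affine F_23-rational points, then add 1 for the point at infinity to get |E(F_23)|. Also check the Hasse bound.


Affine points = {(0, 8), (0, 15), (3, 5), (3, 18), (7, 0), (8, 3), (8, 20), (10, 4), (10, 19), (11, 7), (11, 16), (14, 4), (14, 19), (15, 2), (15, 21), (16, 6), (16, 17), (17, 7), (17, 16), (18, 7), (18, 16), (21, 10), (21, 13), (22, 4), (22, 19)}; affine count = 25; |E(F_23)| = 26.

Discriminant check: Δ ∝ 4a³ + 27b² = 4·1³ + 27·18² = 4·1 + 27·324 ≡ 12 (mod 23). Nonzero ⇒ E is nonsingular.
For each x ∈ F_23, compute rhs = x³ + 1·x + 18 mod 23, then count y ∈ F_23 with y² ≡ rhs.
  x = 0: rhs = 18, matching y values: 8, 15 (2 points).
  x = 1: rhs = 20, matching y values: none (0 points).
  x = 2: rhs = 5, matching y values: none (0 points).
  x = 3: rhs = 2, matching y values: 5, 18 (2 points).
  x = 4: rhs = 17, matching y values: none (0 points).
  x = 5: rhs = 10, matching y values: none (0 points).
  x = 6: rhs = 10, matching y values: none (0 points).
  x = 7: rhs = 0, matching y values: 0 (1 points).
  x = 8: rhs = 9, matching y values: 3, 20 (2 points).
  x = 9: rhs = 20, matching y values: none (0 points).
  x = 10: rhs = 16, matching y values: 4, 19 (2 points).
  x = 11: rhs = 3, matching y values: 7, 16 (2 points).
  x = 12: rhs = 10, matching y values: none (0 points).
  x = 13: rhs = 20, matching y values: none (0 points).
  x = 14: rhs = 16, matching y values: 4, 19 (2 points).
  x = 15: rhs = 4, matching y values: 2, 21 (2 points).
  x = 16: rhs = 13, matching y values: 6, 17 (2 points).
  x = 17: rhs = 3, matching y values: 7, 16 (2 points).
  x = 18: rhs = 3, matching y values: 7, 16 (2 points).
  x = 19: rhs = 19, matching y values: none (0 points).
  x = 20: rhs = 11, matching y values: none (0 points).
  x = 21: rhs = 8, matching y values: 10, 13 (2 points).
  x = 22: rhs = 16, matching y values: 4, 19 (2 points).
Total affine count: 25.
Full point count |E(F_23)| = 25 + 1 = 26.
Hasse bound: |26 − (23+1)| = |2| = 2 ≤ 2√23 ≈ 9.5917 ✓.
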